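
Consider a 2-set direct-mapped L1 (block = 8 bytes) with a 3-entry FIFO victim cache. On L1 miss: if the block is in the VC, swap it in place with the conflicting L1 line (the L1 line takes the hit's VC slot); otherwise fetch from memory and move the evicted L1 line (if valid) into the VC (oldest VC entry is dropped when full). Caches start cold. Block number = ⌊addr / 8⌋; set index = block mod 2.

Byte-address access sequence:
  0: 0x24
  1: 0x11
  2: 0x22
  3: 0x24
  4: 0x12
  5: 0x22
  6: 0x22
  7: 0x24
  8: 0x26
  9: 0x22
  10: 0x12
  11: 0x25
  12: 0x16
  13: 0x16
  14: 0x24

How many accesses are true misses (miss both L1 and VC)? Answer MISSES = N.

0: 0x24 (blk 4, set 0) → MISS  vc=[]
1: 0x11 (blk 2, set 0) → MISS  vc=[4]
2: 0x22 (blk 4, set 0) → VC-HIT  vc=[2]
3: 0x24 (blk 4, set 0) → L1-HIT  vc=[2]
4: 0x12 (blk 2, set 0) → VC-HIT  vc=[4]
5: 0x22 (blk 4, set 0) → VC-HIT  vc=[2]
6: 0x22 (blk 4, set 0) → L1-HIT  vc=[2]
7: 0x24 (blk 4, set 0) → L1-HIT  vc=[2]
8: 0x26 (blk 4, set 0) → L1-HIT  vc=[2]
9: 0x22 (blk 4, set 0) → L1-HIT  vc=[2]
10: 0x12 (blk 2, set 0) → VC-HIT  vc=[4]
11: 0x25 (blk 4, set 0) → VC-HIT  vc=[2]
12: 0x16 (blk 2, set 0) → VC-HIT  vc=[4]
13: 0x16 (blk 2, set 0) → L1-HIT  vc=[4]
14: 0x24 (blk 4, set 0) → VC-HIT  vc=[2]

MISSES = 2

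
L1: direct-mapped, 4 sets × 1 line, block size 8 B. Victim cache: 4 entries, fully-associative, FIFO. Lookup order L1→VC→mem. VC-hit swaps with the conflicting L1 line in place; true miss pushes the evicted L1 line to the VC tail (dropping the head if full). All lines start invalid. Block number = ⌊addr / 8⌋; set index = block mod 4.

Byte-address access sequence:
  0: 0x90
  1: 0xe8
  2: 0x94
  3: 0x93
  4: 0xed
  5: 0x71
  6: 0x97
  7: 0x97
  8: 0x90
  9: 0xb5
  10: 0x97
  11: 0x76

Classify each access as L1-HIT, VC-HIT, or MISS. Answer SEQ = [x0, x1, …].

  [0] addr=0x90 blk=18 s=2: MISS | VC []
  [1] addr=0xe8 blk=29 s=1: MISS | VC []
  [2] addr=0x94 blk=18 s=2: L1-HIT | VC []
  [3] addr=0x93 blk=18 s=2: L1-HIT | VC []
  [4] addr=0xed blk=29 s=1: L1-HIT | VC []
  [5] addr=0x71 blk=14 s=2: MISS | VC [18]
  [6] addr=0x97 blk=18 s=2: VC-HIT | VC [14]
  [7] addr=0x97 blk=18 s=2: L1-HIT | VC [14]
  [8] addr=0x90 blk=18 s=2: L1-HIT | VC [14]
  [9] addr=0xb5 blk=22 s=2: MISS | VC [14, 18]
  [10] addr=0x97 blk=18 s=2: VC-HIT | VC [14, 22]
  [11] addr=0x76 blk=14 s=2: VC-HIT | VC [18, 22]

SEQ = [MISS, MISS, L1-HIT, L1-HIT, L1-HIT, MISS, VC-HIT, L1-HIT, L1-HIT, MISS, VC-HIT, VC-HIT]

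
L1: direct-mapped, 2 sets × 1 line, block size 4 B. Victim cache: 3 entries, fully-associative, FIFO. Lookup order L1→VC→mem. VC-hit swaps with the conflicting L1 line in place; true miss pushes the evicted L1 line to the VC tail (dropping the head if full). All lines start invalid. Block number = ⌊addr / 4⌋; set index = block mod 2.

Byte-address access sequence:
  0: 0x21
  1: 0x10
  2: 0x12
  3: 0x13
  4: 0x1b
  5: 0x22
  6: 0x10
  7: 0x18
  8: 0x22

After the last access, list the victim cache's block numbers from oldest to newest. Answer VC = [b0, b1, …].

0: 0x21 (blk 8, set 0) → MISS  vc=[]
1: 0x10 (blk 4, set 0) → MISS  vc=[8]
2: 0x12 (blk 4, set 0) → L1-HIT  vc=[8]
3: 0x13 (blk 4, set 0) → L1-HIT  vc=[8]
4: 0x1b (blk 6, set 0) → MISS  vc=[8, 4]
5: 0x22 (blk 8, set 0) → VC-HIT  vc=[6, 4]
6: 0x10 (blk 4, set 0) → VC-HIT  vc=[6, 8]
7: 0x18 (blk 6, set 0) → VC-HIT  vc=[4, 8]
8: 0x22 (blk 8, set 0) → VC-HIT  vc=[4, 6]

VC = [4, 6]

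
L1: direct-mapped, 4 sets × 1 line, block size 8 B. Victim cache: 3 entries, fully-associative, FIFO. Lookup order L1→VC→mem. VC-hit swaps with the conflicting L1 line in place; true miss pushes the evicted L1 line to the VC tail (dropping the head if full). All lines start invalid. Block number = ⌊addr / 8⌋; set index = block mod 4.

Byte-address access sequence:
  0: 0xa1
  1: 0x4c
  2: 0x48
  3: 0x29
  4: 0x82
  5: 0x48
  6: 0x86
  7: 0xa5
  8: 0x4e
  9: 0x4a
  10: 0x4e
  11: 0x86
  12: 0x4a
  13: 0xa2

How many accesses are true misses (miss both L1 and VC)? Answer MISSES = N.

MISSES = 4

  [0] addr=0xa1 blk=20 s=0: MISS | VC []
  [1] addr=0x4c blk=9 s=1: MISS | VC []
  [2] addr=0x48 blk=9 s=1: L1-HIT | VC []
  [3] addr=0x29 blk=5 s=1: MISS | VC [9]
  [4] addr=0x82 blk=16 s=0: MISS | VC [9, 20]
  [5] addr=0x48 blk=9 s=1: VC-HIT | VC [5, 20]
  [6] addr=0x86 blk=16 s=0: L1-HIT | VC [5, 20]
  [7] addr=0xa5 blk=20 s=0: VC-HIT | VC [5, 16]
  [8] addr=0x4e blk=9 s=1: L1-HIT | VC [5, 16]
  [9] addr=0x4a blk=9 s=1: L1-HIT | VC [5, 16]
  [10] addr=0x4e blk=9 s=1: L1-HIT | VC [5, 16]
  [11] addr=0x86 blk=16 s=0: VC-HIT | VC [5, 20]
  [12] addr=0x4a blk=9 s=1: L1-HIT | VC [5, 20]
  [13] addr=0xa2 blk=20 s=0: VC-HIT | VC [5, 16]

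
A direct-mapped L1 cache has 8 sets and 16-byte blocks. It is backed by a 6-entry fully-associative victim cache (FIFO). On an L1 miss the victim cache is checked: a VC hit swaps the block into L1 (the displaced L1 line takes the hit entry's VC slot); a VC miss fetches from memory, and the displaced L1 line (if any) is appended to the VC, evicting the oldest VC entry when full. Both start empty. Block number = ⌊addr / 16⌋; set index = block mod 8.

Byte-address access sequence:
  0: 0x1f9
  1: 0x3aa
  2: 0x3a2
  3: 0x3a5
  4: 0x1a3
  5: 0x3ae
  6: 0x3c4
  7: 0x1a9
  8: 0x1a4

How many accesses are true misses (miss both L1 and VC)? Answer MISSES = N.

  [0] addr=0x1f9 blk=31 s=7: MISS | VC []
  [1] addr=0x3aa blk=58 s=2: MISS | VC []
  [2] addr=0x3a2 blk=58 s=2: L1-HIT | VC []
  [3] addr=0x3a5 blk=58 s=2: L1-HIT | VC []
  [4] addr=0x1a3 blk=26 s=2: MISS | VC [58]
  [5] addr=0x3ae blk=58 s=2: VC-HIT | VC [26]
  [6] addr=0x3c4 blk=60 s=4: MISS | VC [26]
  [7] addr=0x1a9 blk=26 s=2: VC-HIT | VC [58]
  [8] addr=0x1a4 blk=26 s=2: L1-HIT | VC [58]

MISSES = 4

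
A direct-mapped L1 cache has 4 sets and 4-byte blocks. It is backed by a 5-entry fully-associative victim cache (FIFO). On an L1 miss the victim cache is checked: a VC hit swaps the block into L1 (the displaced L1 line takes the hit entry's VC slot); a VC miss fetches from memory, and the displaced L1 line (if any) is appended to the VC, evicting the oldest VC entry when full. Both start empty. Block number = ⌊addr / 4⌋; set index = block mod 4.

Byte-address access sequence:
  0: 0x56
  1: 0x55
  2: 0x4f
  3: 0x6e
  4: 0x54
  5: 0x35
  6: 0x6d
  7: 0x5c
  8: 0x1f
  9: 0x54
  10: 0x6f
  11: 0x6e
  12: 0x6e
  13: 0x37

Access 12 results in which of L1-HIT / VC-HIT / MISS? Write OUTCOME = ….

OUTCOME = L1-HIT

#0 0x56→b21/s1 MISS; vc=[]
#1 0x55→b21/s1 L1-HIT; vc=[]
#2 0x4f→b19/s3 MISS; vc=[]
#3 0x6e→b27/s3 MISS; vc=[19]
#4 0x54→b21/s1 L1-HIT; vc=[19]
#5 0x35→b13/s1 MISS; vc=[19,21]
#6 0x6d→b27/s3 L1-HIT; vc=[19,21]
#7 0x5c→b23/s3 MISS; vc=[19,21,27]
#8 0x1f→b7/s3 MISS; vc=[19,21,27,23]
#9 0x54→b21/s1 VC-HIT; vc=[19,13,27,23]
#10 0x6f→b27/s3 VC-HIT; vc=[19,13,7,23]
#11 0x6e→b27/s3 L1-HIT; vc=[19,13,7,23]
#12 0x6e→b27/s3 L1-HIT; vc=[19,13,7,23]
#13 0x37→b13/s1 VC-HIT; vc=[19,21,7,23]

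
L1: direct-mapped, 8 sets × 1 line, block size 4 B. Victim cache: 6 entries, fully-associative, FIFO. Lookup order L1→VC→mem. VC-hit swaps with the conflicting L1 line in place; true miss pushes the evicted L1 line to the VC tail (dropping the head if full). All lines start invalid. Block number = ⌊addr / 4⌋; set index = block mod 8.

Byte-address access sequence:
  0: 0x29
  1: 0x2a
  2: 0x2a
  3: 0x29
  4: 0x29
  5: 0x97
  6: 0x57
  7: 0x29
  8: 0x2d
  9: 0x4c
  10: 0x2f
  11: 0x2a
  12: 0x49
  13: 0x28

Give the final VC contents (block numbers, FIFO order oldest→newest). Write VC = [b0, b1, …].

VC = [37, 19, 18]

#0 0x29→b10/s2 MISS; vc=[]
#1 0x2a→b10/s2 L1-HIT; vc=[]
#2 0x2a→b10/s2 L1-HIT; vc=[]
#3 0x29→b10/s2 L1-HIT; vc=[]
#4 0x29→b10/s2 L1-HIT; vc=[]
#5 0x97→b37/s5 MISS; vc=[]
#6 0x57→b21/s5 MISS; vc=[37]
#7 0x29→b10/s2 L1-HIT; vc=[37]
#8 0x2d→b11/s3 MISS; vc=[37]
#9 0x4c→b19/s3 MISS; vc=[37,11]
#10 0x2f→b11/s3 VC-HIT; vc=[37,19]
#11 0x2a→b10/s2 L1-HIT; vc=[37,19]
#12 0x49→b18/s2 MISS; vc=[37,19,10]
#13 0x28→b10/s2 VC-HIT; vc=[37,19,18]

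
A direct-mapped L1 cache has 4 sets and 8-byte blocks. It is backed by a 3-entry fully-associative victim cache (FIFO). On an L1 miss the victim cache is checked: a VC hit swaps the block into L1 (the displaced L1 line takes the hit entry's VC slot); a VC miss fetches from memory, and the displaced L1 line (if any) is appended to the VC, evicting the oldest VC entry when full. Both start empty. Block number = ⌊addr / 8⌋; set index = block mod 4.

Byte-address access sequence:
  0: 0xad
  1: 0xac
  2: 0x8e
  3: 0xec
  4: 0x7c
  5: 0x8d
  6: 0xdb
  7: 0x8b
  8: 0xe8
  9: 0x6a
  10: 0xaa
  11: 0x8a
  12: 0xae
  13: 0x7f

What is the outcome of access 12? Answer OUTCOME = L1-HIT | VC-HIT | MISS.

  [0] addr=0xad blk=21 s=1: MISS | VC []
  [1] addr=0xac blk=21 s=1: L1-HIT | VC []
  [2] addr=0x8e blk=17 s=1: MISS | VC [21]
  [3] addr=0xec blk=29 s=1: MISS | VC [21, 17]
  [4] addr=0x7c blk=15 s=3: MISS | VC [21, 17]
  [5] addr=0x8d blk=17 s=1: VC-HIT | VC [21, 29]
  [6] addr=0xdb blk=27 s=3: MISS | VC [21, 29, 15]
  [7] addr=0x8b blk=17 s=1: L1-HIT | VC [21, 29, 15]
  [8] addr=0xe8 blk=29 s=1: VC-HIT | VC [21, 17, 15]
  [9] addr=0x6a blk=13 s=1: MISS | VC [17, 15, 29]
  [10] addr=0xaa blk=21 s=1: MISS | VC [15, 29, 13]
  [11] addr=0x8a blk=17 s=1: MISS | VC [29, 13, 21]
  [12] addr=0xae blk=21 s=1: VC-HIT | VC [29, 13, 17]
  [13] addr=0x7f blk=15 s=3: MISS | VC [13, 17, 27]

OUTCOME = VC-HIT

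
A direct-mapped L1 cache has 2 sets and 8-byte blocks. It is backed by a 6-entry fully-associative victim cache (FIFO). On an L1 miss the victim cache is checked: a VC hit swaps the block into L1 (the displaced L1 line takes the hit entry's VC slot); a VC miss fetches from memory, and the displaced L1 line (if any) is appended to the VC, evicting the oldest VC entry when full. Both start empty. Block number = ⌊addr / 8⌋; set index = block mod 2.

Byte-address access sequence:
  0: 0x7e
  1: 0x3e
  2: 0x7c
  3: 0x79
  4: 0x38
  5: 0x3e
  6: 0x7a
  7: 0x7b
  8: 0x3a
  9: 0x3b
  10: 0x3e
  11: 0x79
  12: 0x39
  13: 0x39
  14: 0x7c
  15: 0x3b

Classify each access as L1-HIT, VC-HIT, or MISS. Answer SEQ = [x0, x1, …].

SEQ = [MISS, MISS, VC-HIT, L1-HIT, VC-HIT, L1-HIT, VC-HIT, L1-HIT, VC-HIT, L1-HIT, L1-HIT, VC-HIT, VC-HIT, L1-HIT, VC-HIT, VC-HIT]

0: 0x7e (blk 15, set 1) → MISS  vc=[]
1: 0x3e (blk 7, set 1) → MISS  vc=[15]
2: 0x7c (blk 15, set 1) → VC-HIT  vc=[7]
3: 0x79 (blk 15, set 1) → L1-HIT  vc=[7]
4: 0x38 (blk 7, set 1) → VC-HIT  vc=[15]
5: 0x3e (blk 7, set 1) → L1-HIT  vc=[15]
6: 0x7a (blk 15, set 1) → VC-HIT  vc=[7]
7: 0x7b (blk 15, set 1) → L1-HIT  vc=[7]
8: 0x3a (blk 7, set 1) → VC-HIT  vc=[15]
9: 0x3b (blk 7, set 1) → L1-HIT  vc=[15]
10: 0x3e (blk 7, set 1) → L1-HIT  vc=[15]
11: 0x79 (blk 15, set 1) → VC-HIT  vc=[7]
12: 0x39 (blk 7, set 1) → VC-HIT  vc=[15]
13: 0x39 (blk 7, set 1) → L1-HIT  vc=[15]
14: 0x7c (blk 15, set 1) → VC-HIT  vc=[7]
15: 0x3b (blk 7, set 1) → VC-HIT  vc=[15]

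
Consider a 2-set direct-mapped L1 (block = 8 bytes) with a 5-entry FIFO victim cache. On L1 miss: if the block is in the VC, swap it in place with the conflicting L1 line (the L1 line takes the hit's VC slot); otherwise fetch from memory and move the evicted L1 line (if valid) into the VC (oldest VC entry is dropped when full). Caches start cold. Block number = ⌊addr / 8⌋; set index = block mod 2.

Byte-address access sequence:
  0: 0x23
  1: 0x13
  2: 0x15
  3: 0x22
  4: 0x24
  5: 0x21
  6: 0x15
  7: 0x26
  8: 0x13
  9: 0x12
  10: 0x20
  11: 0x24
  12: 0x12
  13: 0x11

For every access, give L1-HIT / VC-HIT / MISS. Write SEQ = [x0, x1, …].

SEQ = [MISS, MISS, L1-HIT, VC-HIT, L1-HIT, L1-HIT, VC-HIT, VC-HIT, VC-HIT, L1-HIT, VC-HIT, L1-HIT, VC-HIT, L1-HIT]

#0 0x23→b4/s0 MISS; vc=[]
#1 0x13→b2/s0 MISS; vc=[4]
#2 0x15→b2/s0 L1-HIT; vc=[4]
#3 0x22→b4/s0 VC-HIT; vc=[2]
#4 0x24→b4/s0 L1-HIT; vc=[2]
#5 0x21→b4/s0 L1-HIT; vc=[2]
#6 0x15→b2/s0 VC-HIT; vc=[4]
#7 0x26→b4/s0 VC-HIT; vc=[2]
#8 0x13→b2/s0 VC-HIT; vc=[4]
#9 0x12→b2/s0 L1-HIT; vc=[4]
#10 0x20→b4/s0 VC-HIT; vc=[2]
#11 0x24→b4/s0 L1-HIT; vc=[2]
#12 0x12→b2/s0 VC-HIT; vc=[4]
#13 0x11→b2/s0 L1-HIT; vc=[4]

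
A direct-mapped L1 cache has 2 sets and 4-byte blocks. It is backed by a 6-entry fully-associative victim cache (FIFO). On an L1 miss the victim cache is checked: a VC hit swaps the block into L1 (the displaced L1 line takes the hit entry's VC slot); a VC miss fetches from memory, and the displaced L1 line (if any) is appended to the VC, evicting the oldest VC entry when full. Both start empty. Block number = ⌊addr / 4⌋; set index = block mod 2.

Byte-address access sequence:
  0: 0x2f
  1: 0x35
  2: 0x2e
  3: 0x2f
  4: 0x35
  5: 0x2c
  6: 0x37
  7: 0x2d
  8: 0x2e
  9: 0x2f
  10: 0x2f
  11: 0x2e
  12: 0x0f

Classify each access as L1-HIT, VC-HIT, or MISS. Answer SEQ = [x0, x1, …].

SEQ = [MISS, MISS, VC-HIT, L1-HIT, VC-HIT, VC-HIT, VC-HIT, VC-HIT, L1-HIT, L1-HIT, L1-HIT, L1-HIT, MISS]

0: 0x2f (blk 11, set 1) → MISS  vc=[]
1: 0x35 (blk 13, set 1) → MISS  vc=[11]
2: 0x2e (blk 11, set 1) → VC-HIT  vc=[13]
3: 0x2f (blk 11, set 1) → L1-HIT  vc=[13]
4: 0x35 (blk 13, set 1) → VC-HIT  vc=[11]
5: 0x2c (blk 11, set 1) → VC-HIT  vc=[13]
6: 0x37 (blk 13, set 1) → VC-HIT  vc=[11]
7: 0x2d (blk 11, set 1) → VC-HIT  vc=[13]
8: 0x2e (blk 11, set 1) → L1-HIT  vc=[13]
9: 0x2f (blk 11, set 1) → L1-HIT  vc=[13]
10: 0x2f (blk 11, set 1) → L1-HIT  vc=[13]
11: 0x2e (blk 11, set 1) → L1-HIT  vc=[13]
12: 0xf (blk 3, set 1) → MISS  vc=[13, 11]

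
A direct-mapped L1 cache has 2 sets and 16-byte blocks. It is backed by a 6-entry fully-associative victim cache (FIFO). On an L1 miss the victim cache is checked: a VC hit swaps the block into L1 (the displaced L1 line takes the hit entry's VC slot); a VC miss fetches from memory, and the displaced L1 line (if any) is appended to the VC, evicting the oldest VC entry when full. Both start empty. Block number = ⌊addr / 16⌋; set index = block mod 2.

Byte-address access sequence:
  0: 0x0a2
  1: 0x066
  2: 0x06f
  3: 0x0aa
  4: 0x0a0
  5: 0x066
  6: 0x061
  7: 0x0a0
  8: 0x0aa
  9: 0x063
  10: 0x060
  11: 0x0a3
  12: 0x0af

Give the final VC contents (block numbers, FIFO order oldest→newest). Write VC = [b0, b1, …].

VC = [6]

  [0] addr=0xa2 blk=10 s=0: MISS | VC []
  [1] addr=0x66 blk=6 s=0: MISS | VC [10]
  [2] addr=0x6f blk=6 s=0: L1-HIT | VC [10]
  [3] addr=0xaa blk=10 s=0: VC-HIT | VC [6]
  [4] addr=0xa0 blk=10 s=0: L1-HIT | VC [6]
  [5] addr=0x66 blk=6 s=0: VC-HIT | VC [10]
  [6] addr=0x61 blk=6 s=0: L1-HIT | VC [10]
  [7] addr=0xa0 blk=10 s=0: VC-HIT | VC [6]
  [8] addr=0xaa blk=10 s=0: L1-HIT | VC [6]
  [9] addr=0x63 blk=6 s=0: VC-HIT | VC [10]
  [10] addr=0x60 blk=6 s=0: L1-HIT | VC [10]
  [11] addr=0xa3 blk=10 s=0: VC-HIT | VC [6]
  [12] addr=0xaf blk=10 s=0: L1-HIT | VC [6]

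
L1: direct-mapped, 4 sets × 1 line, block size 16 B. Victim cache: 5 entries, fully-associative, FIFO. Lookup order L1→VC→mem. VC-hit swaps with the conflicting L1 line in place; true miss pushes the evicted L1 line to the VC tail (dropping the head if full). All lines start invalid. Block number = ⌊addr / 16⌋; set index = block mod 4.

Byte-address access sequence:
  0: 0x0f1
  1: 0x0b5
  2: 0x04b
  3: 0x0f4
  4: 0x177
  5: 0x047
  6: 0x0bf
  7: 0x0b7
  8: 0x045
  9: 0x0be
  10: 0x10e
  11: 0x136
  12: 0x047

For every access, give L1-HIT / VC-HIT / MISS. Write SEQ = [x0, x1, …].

#0 0xf1→b15/s3 MISS; vc=[]
#1 0xb5→b11/s3 MISS; vc=[15]
#2 0x4b→b4/s0 MISS; vc=[15]
#3 0xf4→b15/s3 VC-HIT; vc=[11]
#4 0x177→b23/s3 MISS; vc=[11,15]
#5 0x47→b4/s0 L1-HIT; vc=[11,15]
#6 0xbf→b11/s3 VC-HIT; vc=[23,15]
#7 0xb7→b11/s3 L1-HIT; vc=[23,15]
#8 0x45→b4/s0 L1-HIT; vc=[23,15]
#9 0xbe→b11/s3 L1-HIT; vc=[23,15]
#10 0x10e→b16/s0 MISS; vc=[23,15,4]
#11 0x136→b19/s3 MISS; vc=[23,15,4,11]
#12 0x47→b4/s0 VC-HIT; vc=[23,15,16,11]

SEQ = [MISS, MISS, MISS, VC-HIT, MISS, L1-HIT, VC-HIT, L1-HIT, L1-HIT, L1-HIT, MISS, MISS, VC-HIT]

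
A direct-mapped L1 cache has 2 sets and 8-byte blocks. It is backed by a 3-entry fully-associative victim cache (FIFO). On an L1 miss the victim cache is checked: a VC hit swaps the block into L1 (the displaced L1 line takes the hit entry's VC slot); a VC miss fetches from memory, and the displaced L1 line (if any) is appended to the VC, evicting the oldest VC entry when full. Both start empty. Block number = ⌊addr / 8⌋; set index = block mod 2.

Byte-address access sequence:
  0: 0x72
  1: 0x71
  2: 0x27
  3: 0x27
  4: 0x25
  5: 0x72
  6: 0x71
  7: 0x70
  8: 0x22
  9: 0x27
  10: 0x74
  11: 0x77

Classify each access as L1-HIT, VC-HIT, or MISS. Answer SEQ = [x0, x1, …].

SEQ = [MISS, L1-HIT, MISS, L1-HIT, L1-HIT, VC-HIT, L1-HIT, L1-HIT, VC-HIT, L1-HIT, VC-HIT, L1-HIT]

  [0] addr=0x72 blk=14 s=0: MISS | VC []
  [1] addr=0x71 blk=14 s=0: L1-HIT | VC []
  [2] addr=0x27 blk=4 s=0: MISS | VC [14]
  [3] addr=0x27 blk=4 s=0: L1-HIT | VC [14]
  [4] addr=0x25 blk=4 s=0: L1-HIT | VC [14]
  [5] addr=0x72 blk=14 s=0: VC-HIT | VC [4]
  [6] addr=0x71 blk=14 s=0: L1-HIT | VC [4]
  [7] addr=0x70 blk=14 s=0: L1-HIT | VC [4]
  [8] addr=0x22 blk=4 s=0: VC-HIT | VC [14]
  [9] addr=0x27 blk=4 s=0: L1-HIT | VC [14]
  [10] addr=0x74 blk=14 s=0: VC-HIT | VC [4]
  [11] addr=0x77 blk=14 s=0: L1-HIT | VC [4]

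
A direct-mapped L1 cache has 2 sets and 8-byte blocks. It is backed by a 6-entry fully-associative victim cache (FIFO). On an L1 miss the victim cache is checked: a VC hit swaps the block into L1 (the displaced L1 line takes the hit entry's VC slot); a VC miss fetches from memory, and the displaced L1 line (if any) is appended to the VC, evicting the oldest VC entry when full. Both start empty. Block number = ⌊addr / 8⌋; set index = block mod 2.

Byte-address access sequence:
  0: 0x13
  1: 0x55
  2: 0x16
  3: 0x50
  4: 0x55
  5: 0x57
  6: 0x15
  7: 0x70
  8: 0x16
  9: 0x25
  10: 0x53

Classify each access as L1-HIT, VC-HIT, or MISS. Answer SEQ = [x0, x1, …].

#0 0x13→b2/s0 MISS; vc=[]
#1 0x55→b10/s0 MISS; vc=[2]
#2 0x16→b2/s0 VC-HIT; vc=[10]
#3 0x50→b10/s0 VC-HIT; vc=[2]
#4 0x55→b10/s0 L1-HIT; vc=[2]
#5 0x57→b10/s0 L1-HIT; vc=[2]
#6 0x15→b2/s0 VC-HIT; vc=[10]
#7 0x70→b14/s0 MISS; vc=[10,2]
#8 0x16→b2/s0 VC-HIT; vc=[10,14]
#9 0x25→b4/s0 MISS; vc=[10,14,2]
#10 0x53→b10/s0 VC-HIT; vc=[4,14,2]

SEQ = [MISS, MISS, VC-HIT, VC-HIT, L1-HIT, L1-HIT, VC-HIT, MISS, VC-HIT, MISS, VC-HIT]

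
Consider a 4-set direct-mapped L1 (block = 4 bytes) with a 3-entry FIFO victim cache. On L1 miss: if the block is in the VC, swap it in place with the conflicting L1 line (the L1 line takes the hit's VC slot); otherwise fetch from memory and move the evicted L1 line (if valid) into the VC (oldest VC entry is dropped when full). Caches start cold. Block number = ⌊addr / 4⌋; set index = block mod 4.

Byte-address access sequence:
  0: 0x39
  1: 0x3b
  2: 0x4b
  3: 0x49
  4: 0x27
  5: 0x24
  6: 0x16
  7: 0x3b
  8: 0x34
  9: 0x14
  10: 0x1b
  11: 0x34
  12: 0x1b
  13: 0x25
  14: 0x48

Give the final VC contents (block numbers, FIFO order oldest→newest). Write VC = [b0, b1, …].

VC = [5, 14, 6]

  [0] addr=0x39 blk=14 s=2: MISS | VC []
  [1] addr=0x3b blk=14 s=2: L1-HIT | VC []
  [2] addr=0x4b blk=18 s=2: MISS | VC [14]
  [3] addr=0x49 blk=18 s=2: L1-HIT | VC [14]
  [4] addr=0x27 blk=9 s=1: MISS | VC [14]
  [5] addr=0x24 blk=9 s=1: L1-HIT | VC [14]
  [6] addr=0x16 blk=5 s=1: MISS | VC [14, 9]
  [7] addr=0x3b blk=14 s=2: VC-HIT | VC [18, 9]
  [8] addr=0x34 blk=13 s=1: MISS | VC [18, 9, 5]
  [9] addr=0x14 blk=5 s=1: VC-HIT | VC [18, 9, 13]
  [10] addr=0x1b blk=6 s=2: MISS | VC [9, 13, 14]
  [11] addr=0x34 blk=13 s=1: VC-HIT | VC [9, 5, 14]
  [12] addr=0x1b blk=6 s=2: L1-HIT | VC [9, 5, 14]
  [13] addr=0x25 blk=9 s=1: VC-HIT | VC [13, 5, 14]
  [14] addr=0x48 blk=18 s=2: MISS | VC [5, 14, 6]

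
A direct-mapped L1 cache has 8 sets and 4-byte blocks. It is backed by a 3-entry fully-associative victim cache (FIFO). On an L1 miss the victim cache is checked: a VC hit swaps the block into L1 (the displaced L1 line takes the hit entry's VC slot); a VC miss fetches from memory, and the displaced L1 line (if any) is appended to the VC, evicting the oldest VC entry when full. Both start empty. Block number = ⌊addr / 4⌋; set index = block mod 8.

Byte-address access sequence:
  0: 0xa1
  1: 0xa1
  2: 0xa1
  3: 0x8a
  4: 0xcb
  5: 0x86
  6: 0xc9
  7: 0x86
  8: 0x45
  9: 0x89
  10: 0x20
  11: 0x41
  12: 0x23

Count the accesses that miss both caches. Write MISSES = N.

0: 0xa1 (blk 40, set 0) → MISS  vc=[]
1: 0xa1 (blk 40, set 0) → L1-HIT  vc=[]
2: 0xa1 (blk 40, set 0) → L1-HIT  vc=[]
3: 0x8a (blk 34, set 2) → MISS  vc=[]
4: 0xcb (blk 50, set 2) → MISS  vc=[34]
5: 0x86 (blk 33, set 1) → MISS  vc=[34]
6: 0xc9 (blk 50, set 2) → L1-HIT  vc=[34]
7: 0x86 (blk 33, set 1) → L1-HIT  vc=[34]
8: 0x45 (blk 17, set 1) → MISS  vc=[34, 33]
9: 0x89 (blk 34, set 2) → VC-HIT  vc=[50, 33]
10: 0x20 (blk 8, set 0) → MISS  vc=[50, 33, 40]
11: 0x41 (blk 16, set 0) → MISS  vc=[33, 40, 8]
12: 0x23 (blk 8, set 0) → VC-HIT  vc=[33, 40, 16]

MISSES = 7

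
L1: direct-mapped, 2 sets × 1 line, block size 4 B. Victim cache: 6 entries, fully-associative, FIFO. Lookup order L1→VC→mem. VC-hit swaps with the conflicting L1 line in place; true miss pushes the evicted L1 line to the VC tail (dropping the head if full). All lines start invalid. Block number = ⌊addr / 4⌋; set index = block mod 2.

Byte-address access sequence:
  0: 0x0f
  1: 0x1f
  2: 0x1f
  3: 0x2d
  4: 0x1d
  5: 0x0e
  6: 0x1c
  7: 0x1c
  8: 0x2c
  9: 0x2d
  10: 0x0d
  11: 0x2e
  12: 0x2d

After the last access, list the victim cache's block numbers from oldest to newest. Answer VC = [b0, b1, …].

  [0] addr=0xf blk=3 s=1: MISS | VC []
  [1] addr=0x1f blk=7 s=1: MISS | VC [3]
  [2] addr=0x1f blk=7 s=1: L1-HIT | VC [3]
  [3] addr=0x2d blk=11 s=1: MISS | VC [3, 7]
  [4] addr=0x1d blk=7 s=1: VC-HIT | VC [3, 11]
  [5] addr=0xe blk=3 s=1: VC-HIT | VC [7, 11]
  [6] addr=0x1c blk=7 s=1: VC-HIT | VC [3, 11]
  [7] addr=0x1c blk=7 s=1: L1-HIT | VC [3, 11]
  [8] addr=0x2c blk=11 s=1: VC-HIT | VC [3, 7]
  [9] addr=0x2d blk=11 s=1: L1-HIT | VC [3, 7]
  [10] addr=0xd blk=3 s=1: VC-HIT | VC [11, 7]
  [11] addr=0x2e blk=11 s=1: VC-HIT | VC [3, 7]
  [12] addr=0x2d blk=11 s=1: L1-HIT | VC [3, 7]

VC = [3, 7]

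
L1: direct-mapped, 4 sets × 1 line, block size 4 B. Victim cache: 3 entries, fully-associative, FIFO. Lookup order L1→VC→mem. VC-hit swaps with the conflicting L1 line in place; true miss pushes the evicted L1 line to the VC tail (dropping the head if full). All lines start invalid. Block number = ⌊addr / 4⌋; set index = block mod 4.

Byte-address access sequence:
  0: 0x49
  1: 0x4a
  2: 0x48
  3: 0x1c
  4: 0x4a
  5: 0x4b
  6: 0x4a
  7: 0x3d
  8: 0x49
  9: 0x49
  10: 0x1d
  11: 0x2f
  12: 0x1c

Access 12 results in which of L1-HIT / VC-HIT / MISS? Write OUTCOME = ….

OUTCOME = VC-HIT

#0 0x49→b18/s2 MISS; vc=[]
#1 0x4a→b18/s2 L1-HIT; vc=[]
#2 0x48→b18/s2 L1-HIT; vc=[]
#3 0x1c→b7/s3 MISS; vc=[]
#4 0x4a→b18/s2 L1-HIT; vc=[]
#5 0x4b→b18/s2 L1-HIT; vc=[]
#6 0x4a→b18/s2 L1-HIT; vc=[]
#7 0x3d→b15/s3 MISS; vc=[7]
#8 0x49→b18/s2 L1-HIT; vc=[7]
#9 0x49→b18/s2 L1-HIT; vc=[7]
#10 0x1d→b7/s3 VC-HIT; vc=[15]
#11 0x2f→b11/s3 MISS; vc=[15,7]
#12 0x1c→b7/s3 VC-HIT; vc=[15,11]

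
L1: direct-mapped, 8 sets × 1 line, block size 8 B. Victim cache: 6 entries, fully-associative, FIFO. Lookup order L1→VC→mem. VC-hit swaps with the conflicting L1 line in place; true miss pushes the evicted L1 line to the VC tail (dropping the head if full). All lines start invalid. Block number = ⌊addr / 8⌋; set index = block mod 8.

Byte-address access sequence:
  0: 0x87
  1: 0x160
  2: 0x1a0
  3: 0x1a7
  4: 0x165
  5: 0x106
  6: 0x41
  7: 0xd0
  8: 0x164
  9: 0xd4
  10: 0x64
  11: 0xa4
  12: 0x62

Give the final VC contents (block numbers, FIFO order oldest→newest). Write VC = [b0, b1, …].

#0 0x87→b16/s0 MISS; vc=[]
#1 0x160→b44/s4 MISS; vc=[]
#2 0x1a0→b52/s4 MISS; vc=[44]
#3 0x1a7→b52/s4 L1-HIT; vc=[44]
#4 0x165→b44/s4 VC-HIT; vc=[52]
#5 0x106→b32/s0 MISS; vc=[52,16]
#6 0x41→b8/s0 MISS; vc=[52,16,32]
#7 0xd0→b26/s2 MISS; vc=[52,16,32]
#8 0x164→b44/s4 L1-HIT; vc=[52,16,32]
#9 0xd4→b26/s2 L1-HIT; vc=[52,16,32]
#10 0x64→b12/s4 MISS; vc=[52,16,32,44]
#11 0xa4→b20/s4 MISS; vc=[52,16,32,44,12]
#12 0x62→b12/s4 VC-HIT; vc=[52,16,32,44,20]

VC = [52, 16, 32, 44, 20]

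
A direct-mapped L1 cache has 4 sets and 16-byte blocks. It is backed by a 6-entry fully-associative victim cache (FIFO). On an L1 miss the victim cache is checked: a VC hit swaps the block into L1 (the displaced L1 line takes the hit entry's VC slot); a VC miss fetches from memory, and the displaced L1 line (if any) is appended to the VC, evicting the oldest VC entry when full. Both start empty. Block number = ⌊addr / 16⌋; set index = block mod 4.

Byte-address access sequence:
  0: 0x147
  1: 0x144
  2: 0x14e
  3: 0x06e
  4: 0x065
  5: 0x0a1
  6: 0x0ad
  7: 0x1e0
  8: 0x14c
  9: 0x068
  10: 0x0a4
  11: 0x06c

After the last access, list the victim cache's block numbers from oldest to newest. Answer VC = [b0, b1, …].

  [0] addr=0x147 blk=20 s=0: MISS | VC []
  [1] addr=0x144 blk=20 s=0: L1-HIT | VC []
  [2] addr=0x14e blk=20 s=0: L1-HIT | VC []
  [3] addr=0x6e blk=6 s=2: MISS | VC []
  [4] addr=0x65 blk=6 s=2: L1-HIT | VC []
  [5] addr=0xa1 blk=10 s=2: MISS | VC [6]
  [6] addr=0xad blk=10 s=2: L1-HIT | VC [6]
  [7] addr=0x1e0 blk=30 s=2: MISS | VC [6, 10]
  [8] addr=0x14c blk=20 s=0: L1-HIT | VC [6, 10]
  [9] addr=0x68 blk=6 s=2: VC-HIT | VC [30, 10]
  [10] addr=0xa4 blk=10 s=2: VC-HIT | VC [30, 6]
  [11] addr=0x6c blk=6 s=2: VC-HIT | VC [30, 10]

VC = [30, 10]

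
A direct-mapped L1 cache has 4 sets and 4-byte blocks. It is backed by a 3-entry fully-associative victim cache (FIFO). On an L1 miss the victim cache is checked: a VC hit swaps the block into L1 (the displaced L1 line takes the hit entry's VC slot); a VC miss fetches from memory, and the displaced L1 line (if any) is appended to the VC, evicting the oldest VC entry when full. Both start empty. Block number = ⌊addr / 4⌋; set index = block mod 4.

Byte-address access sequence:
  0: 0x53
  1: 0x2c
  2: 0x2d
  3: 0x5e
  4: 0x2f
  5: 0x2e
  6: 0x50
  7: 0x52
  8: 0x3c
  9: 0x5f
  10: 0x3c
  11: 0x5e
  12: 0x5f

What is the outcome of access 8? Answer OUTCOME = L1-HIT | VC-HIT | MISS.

OUTCOME = MISS

#0 0x53→b20/s0 MISS; vc=[]
#1 0x2c→b11/s3 MISS; vc=[]
#2 0x2d→b11/s3 L1-HIT; vc=[]
#3 0x5e→b23/s3 MISS; vc=[11]
#4 0x2f→b11/s3 VC-HIT; vc=[23]
#5 0x2e→b11/s3 L1-HIT; vc=[23]
#6 0x50→b20/s0 L1-HIT; vc=[23]
#7 0x52→b20/s0 L1-HIT; vc=[23]
#8 0x3c→b15/s3 MISS; vc=[23,11]
#9 0x5f→b23/s3 VC-HIT; vc=[15,11]
#10 0x3c→b15/s3 VC-HIT; vc=[23,11]
#11 0x5e→b23/s3 VC-HIT; vc=[15,11]
#12 0x5f→b23/s3 L1-HIT; vc=[15,11]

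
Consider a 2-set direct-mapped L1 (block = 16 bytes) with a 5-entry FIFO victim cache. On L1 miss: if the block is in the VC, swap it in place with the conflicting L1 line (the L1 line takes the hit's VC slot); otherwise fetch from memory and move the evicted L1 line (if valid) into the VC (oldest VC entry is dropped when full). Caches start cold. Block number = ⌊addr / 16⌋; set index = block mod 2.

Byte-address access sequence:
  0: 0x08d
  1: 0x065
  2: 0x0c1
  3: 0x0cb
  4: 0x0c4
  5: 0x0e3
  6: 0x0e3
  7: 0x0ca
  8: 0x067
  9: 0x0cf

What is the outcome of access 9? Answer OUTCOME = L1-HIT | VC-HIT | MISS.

OUTCOME = VC-HIT

  [0] addr=0x8d blk=8 s=0: MISS | VC []
  [1] addr=0x65 blk=6 s=0: MISS | VC [8]
  [2] addr=0xc1 blk=12 s=0: MISS | VC [8, 6]
  [3] addr=0xcb blk=12 s=0: L1-HIT | VC [8, 6]
  [4] addr=0xc4 blk=12 s=0: L1-HIT | VC [8, 6]
  [5] addr=0xe3 blk=14 s=0: MISS | VC [8, 6, 12]
  [6] addr=0xe3 blk=14 s=0: L1-HIT | VC [8, 6, 12]
  [7] addr=0xca blk=12 s=0: VC-HIT | VC [8, 6, 14]
  [8] addr=0x67 blk=6 s=0: VC-HIT | VC [8, 12, 14]
  [9] addr=0xcf blk=12 s=0: VC-HIT | VC [8, 6, 14]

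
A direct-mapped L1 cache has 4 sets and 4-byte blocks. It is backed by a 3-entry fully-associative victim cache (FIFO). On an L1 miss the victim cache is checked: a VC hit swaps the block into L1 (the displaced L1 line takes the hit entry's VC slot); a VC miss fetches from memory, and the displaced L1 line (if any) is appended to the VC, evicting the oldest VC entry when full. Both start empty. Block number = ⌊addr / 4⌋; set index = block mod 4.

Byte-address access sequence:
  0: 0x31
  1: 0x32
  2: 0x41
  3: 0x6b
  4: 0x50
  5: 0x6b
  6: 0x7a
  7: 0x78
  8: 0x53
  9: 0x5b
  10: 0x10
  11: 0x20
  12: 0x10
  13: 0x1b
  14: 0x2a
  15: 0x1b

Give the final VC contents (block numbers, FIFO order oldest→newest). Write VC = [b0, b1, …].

VC = [8, 22, 10]

#0 0x31→b12/s0 MISS; vc=[]
#1 0x32→b12/s0 L1-HIT; vc=[]
#2 0x41→b16/s0 MISS; vc=[12]
#3 0x6b→b26/s2 MISS; vc=[12]
#4 0x50→b20/s0 MISS; vc=[12,16]
#5 0x6b→b26/s2 L1-HIT; vc=[12,16]
#6 0x7a→b30/s2 MISS; vc=[12,16,26]
#7 0x78→b30/s2 L1-HIT; vc=[12,16,26]
#8 0x53→b20/s0 L1-HIT; vc=[12,16,26]
#9 0x5b→b22/s2 MISS; vc=[16,26,30]
#10 0x10→b4/s0 MISS; vc=[26,30,20]
#11 0x20→b8/s0 MISS; vc=[30,20,4]
#12 0x10→b4/s0 VC-HIT; vc=[30,20,8]
#13 0x1b→b6/s2 MISS; vc=[20,8,22]
#14 0x2a→b10/s2 MISS; vc=[8,22,6]
#15 0x1b→b6/s2 VC-HIT; vc=[8,22,10]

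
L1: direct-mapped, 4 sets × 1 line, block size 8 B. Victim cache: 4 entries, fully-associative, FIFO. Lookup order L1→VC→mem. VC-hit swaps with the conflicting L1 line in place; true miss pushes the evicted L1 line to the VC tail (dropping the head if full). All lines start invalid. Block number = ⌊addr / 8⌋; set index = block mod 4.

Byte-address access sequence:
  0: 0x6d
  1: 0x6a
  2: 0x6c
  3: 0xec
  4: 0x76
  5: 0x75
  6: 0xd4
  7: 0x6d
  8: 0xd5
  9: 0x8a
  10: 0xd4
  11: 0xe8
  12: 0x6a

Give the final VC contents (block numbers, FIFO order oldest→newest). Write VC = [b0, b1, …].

VC = [17, 14, 29]

  [0] addr=0x6d blk=13 s=1: MISS | VC []
  [1] addr=0x6a blk=13 s=1: L1-HIT | VC []
  [2] addr=0x6c blk=13 s=1: L1-HIT | VC []
  [3] addr=0xec blk=29 s=1: MISS | VC [13]
  [4] addr=0x76 blk=14 s=2: MISS | VC [13]
  [5] addr=0x75 blk=14 s=2: L1-HIT | VC [13]
  [6] addr=0xd4 blk=26 s=2: MISS | VC [13, 14]
  [7] addr=0x6d blk=13 s=1: VC-HIT | VC [29, 14]
  [8] addr=0xd5 blk=26 s=2: L1-HIT | VC [29, 14]
  [9] addr=0x8a blk=17 s=1: MISS | VC [29, 14, 13]
  [10] addr=0xd4 blk=26 s=2: L1-HIT | VC [29, 14, 13]
  [11] addr=0xe8 blk=29 s=1: VC-HIT | VC [17, 14, 13]
  [12] addr=0x6a blk=13 s=1: VC-HIT | VC [17, 14, 29]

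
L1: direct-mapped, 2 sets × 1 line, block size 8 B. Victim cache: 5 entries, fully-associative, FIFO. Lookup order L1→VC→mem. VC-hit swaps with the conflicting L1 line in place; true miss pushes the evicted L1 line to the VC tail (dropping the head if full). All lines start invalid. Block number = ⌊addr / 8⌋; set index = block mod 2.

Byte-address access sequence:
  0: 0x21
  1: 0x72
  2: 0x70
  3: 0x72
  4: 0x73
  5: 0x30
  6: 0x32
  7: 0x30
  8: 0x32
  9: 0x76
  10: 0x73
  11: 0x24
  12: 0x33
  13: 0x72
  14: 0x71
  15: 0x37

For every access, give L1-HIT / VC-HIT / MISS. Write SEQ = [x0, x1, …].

#0 0x21→b4/s0 MISS; vc=[]
#1 0x72→b14/s0 MISS; vc=[4]
#2 0x70→b14/s0 L1-HIT; vc=[4]
#3 0x72→b14/s0 L1-HIT; vc=[4]
#4 0x73→b14/s0 L1-HIT; vc=[4]
#5 0x30→b6/s0 MISS; vc=[4,14]
#6 0x32→b6/s0 L1-HIT; vc=[4,14]
#7 0x30→b6/s0 L1-HIT; vc=[4,14]
#8 0x32→b6/s0 L1-HIT; vc=[4,14]
#9 0x76→b14/s0 VC-HIT; vc=[4,6]
#10 0x73→b14/s0 L1-HIT; vc=[4,6]
#11 0x24→b4/s0 VC-HIT; vc=[14,6]
#12 0x33→b6/s0 VC-HIT; vc=[14,4]
#13 0x72→b14/s0 VC-HIT; vc=[6,4]
#14 0x71→b14/s0 L1-HIT; vc=[6,4]
#15 0x37→b6/s0 VC-HIT; vc=[14,4]

SEQ = [MISS, MISS, L1-HIT, L1-HIT, L1-HIT, MISS, L1-HIT, L1-HIT, L1-HIT, VC-HIT, L1-HIT, VC-HIT, VC-HIT, VC-HIT, L1-HIT, VC-HIT]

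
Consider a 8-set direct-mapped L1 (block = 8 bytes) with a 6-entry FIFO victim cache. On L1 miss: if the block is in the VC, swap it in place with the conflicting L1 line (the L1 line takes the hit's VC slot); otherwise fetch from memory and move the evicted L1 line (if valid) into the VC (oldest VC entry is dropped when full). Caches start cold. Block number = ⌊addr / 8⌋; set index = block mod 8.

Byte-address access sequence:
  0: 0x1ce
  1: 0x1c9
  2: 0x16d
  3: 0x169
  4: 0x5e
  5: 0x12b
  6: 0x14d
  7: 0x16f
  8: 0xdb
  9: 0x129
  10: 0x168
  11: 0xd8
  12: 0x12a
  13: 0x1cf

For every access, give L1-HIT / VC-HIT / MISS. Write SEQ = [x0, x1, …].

0: 0x1ce (blk 57, set 1) → MISS  vc=[]
1: 0x1c9 (blk 57, set 1) → L1-HIT  vc=[]
2: 0x16d (blk 45, set 5) → MISS  vc=[]
3: 0x169 (blk 45, set 5) → L1-HIT  vc=[]
4: 0x5e (blk 11, set 3) → MISS  vc=[]
5: 0x12b (blk 37, set 5) → MISS  vc=[45]
6: 0x14d (blk 41, set 1) → MISS  vc=[45, 57]
7: 0x16f (blk 45, set 5) → VC-HIT  vc=[37, 57]
8: 0xdb (blk 27, set 3) → MISS  vc=[37, 57, 11]
9: 0x129 (blk 37, set 5) → VC-HIT  vc=[45, 57, 11]
10: 0x168 (blk 45, set 5) → VC-HIT  vc=[37, 57, 11]
11: 0xd8 (blk 27, set 3) → L1-HIT  vc=[37, 57, 11]
12: 0x12a (blk 37, set 5) → VC-HIT  vc=[45, 57, 11]
13: 0x1cf (blk 57, set 1) → VC-HIT  vc=[45, 41, 11]

SEQ = [MISS, L1-HIT, MISS, L1-HIT, MISS, MISS, MISS, VC-HIT, MISS, VC-HIT, VC-HIT, L1-HIT, VC-HIT, VC-HIT]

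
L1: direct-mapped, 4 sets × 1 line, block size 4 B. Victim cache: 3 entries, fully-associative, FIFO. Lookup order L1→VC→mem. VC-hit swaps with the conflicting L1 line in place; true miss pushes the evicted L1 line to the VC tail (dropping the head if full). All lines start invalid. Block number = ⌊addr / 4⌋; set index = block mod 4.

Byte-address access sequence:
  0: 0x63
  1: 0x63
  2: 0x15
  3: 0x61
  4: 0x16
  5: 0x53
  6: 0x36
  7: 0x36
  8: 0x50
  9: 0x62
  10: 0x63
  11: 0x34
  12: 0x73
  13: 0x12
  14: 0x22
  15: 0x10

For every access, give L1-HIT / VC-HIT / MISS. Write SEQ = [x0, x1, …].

0: 0x63 (blk 24, set 0) → MISS  vc=[]
1: 0x63 (blk 24, set 0) → L1-HIT  vc=[]
2: 0x15 (blk 5, set 1) → MISS  vc=[]
3: 0x61 (blk 24, set 0) → L1-HIT  vc=[]
4: 0x16 (blk 5, set 1) → L1-HIT  vc=[]
5: 0x53 (blk 20, set 0) → MISS  vc=[24]
6: 0x36 (blk 13, set 1) → MISS  vc=[24, 5]
7: 0x36 (blk 13, set 1) → L1-HIT  vc=[24, 5]
8: 0x50 (blk 20, set 0) → L1-HIT  vc=[24, 5]
9: 0x62 (blk 24, set 0) → VC-HIT  vc=[20, 5]
10: 0x63 (blk 24, set 0) → L1-HIT  vc=[20, 5]
11: 0x34 (blk 13, set 1) → L1-HIT  vc=[20, 5]
12: 0x73 (blk 28, set 0) → MISS  vc=[20, 5, 24]
13: 0x12 (blk 4, set 0) → MISS  vc=[5, 24, 28]
14: 0x22 (blk 8, set 0) → MISS  vc=[24, 28, 4]
15: 0x10 (blk 4, set 0) → VC-HIT  vc=[24, 28, 8]

SEQ = [MISS, L1-HIT, MISS, L1-HIT, L1-HIT, MISS, MISS, L1-HIT, L1-HIT, VC-HIT, L1-HIT, L1-HIT, MISS, MISS, MISS, VC-HIT]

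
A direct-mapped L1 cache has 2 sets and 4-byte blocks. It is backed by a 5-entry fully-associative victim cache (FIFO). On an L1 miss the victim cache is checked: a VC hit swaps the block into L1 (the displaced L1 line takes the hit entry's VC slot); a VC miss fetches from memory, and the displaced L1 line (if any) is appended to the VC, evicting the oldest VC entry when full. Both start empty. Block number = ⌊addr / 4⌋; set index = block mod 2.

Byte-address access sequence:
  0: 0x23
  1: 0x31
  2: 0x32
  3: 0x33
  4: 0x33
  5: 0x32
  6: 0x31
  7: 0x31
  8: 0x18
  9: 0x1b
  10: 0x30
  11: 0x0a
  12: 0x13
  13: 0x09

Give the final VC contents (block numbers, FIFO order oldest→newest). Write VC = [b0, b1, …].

VC = [8, 6, 12, 4]

  [0] addr=0x23 blk=8 s=0: MISS | VC []
  [1] addr=0x31 blk=12 s=0: MISS | VC [8]
  [2] addr=0x32 blk=12 s=0: L1-HIT | VC [8]
  [3] addr=0x33 blk=12 s=0: L1-HIT | VC [8]
  [4] addr=0x33 blk=12 s=0: L1-HIT | VC [8]
  [5] addr=0x32 blk=12 s=0: L1-HIT | VC [8]
  [6] addr=0x31 blk=12 s=0: L1-HIT | VC [8]
  [7] addr=0x31 blk=12 s=0: L1-HIT | VC [8]
  [8] addr=0x18 blk=6 s=0: MISS | VC [8, 12]
  [9] addr=0x1b blk=6 s=0: L1-HIT | VC [8, 12]
  [10] addr=0x30 blk=12 s=0: VC-HIT | VC [8, 6]
  [11] addr=0xa blk=2 s=0: MISS | VC [8, 6, 12]
  [12] addr=0x13 blk=4 s=0: MISS | VC [8, 6, 12, 2]
  [13] addr=0x9 blk=2 s=0: VC-HIT | VC [8, 6, 12, 4]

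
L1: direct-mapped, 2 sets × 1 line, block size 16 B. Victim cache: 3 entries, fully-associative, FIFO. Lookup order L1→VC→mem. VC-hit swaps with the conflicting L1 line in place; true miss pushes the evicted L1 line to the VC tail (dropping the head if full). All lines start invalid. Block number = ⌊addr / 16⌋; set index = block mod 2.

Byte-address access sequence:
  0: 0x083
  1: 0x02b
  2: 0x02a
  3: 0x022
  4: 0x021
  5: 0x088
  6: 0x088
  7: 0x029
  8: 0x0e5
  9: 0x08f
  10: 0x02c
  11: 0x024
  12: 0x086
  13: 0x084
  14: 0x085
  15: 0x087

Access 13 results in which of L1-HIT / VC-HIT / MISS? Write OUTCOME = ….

OUTCOME = L1-HIT

  [0] addr=0x83 blk=8 s=0: MISS | VC []
  [1] addr=0x2b blk=2 s=0: MISS | VC [8]
  [2] addr=0x2a blk=2 s=0: L1-HIT | VC [8]
  [3] addr=0x22 blk=2 s=0: L1-HIT | VC [8]
  [4] addr=0x21 blk=2 s=0: L1-HIT | VC [8]
  [5] addr=0x88 blk=8 s=0: VC-HIT | VC [2]
  [6] addr=0x88 blk=8 s=0: L1-HIT | VC [2]
  [7] addr=0x29 blk=2 s=0: VC-HIT | VC [8]
  [8] addr=0xe5 blk=14 s=0: MISS | VC [8, 2]
  [9] addr=0x8f blk=8 s=0: VC-HIT | VC [14, 2]
  [10] addr=0x2c blk=2 s=0: VC-HIT | VC [14, 8]
  [11] addr=0x24 blk=2 s=0: L1-HIT | VC [14, 8]
  [12] addr=0x86 blk=8 s=0: VC-HIT | VC [14, 2]
  [13] addr=0x84 blk=8 s=0: L1-HIT | VC [14, 2]
  [14] addr=0x85 blk=8 s=0: L1-HIT | VC [14, 2]
  [15] addr=0x87 blk=8 s=0: L1-HIT | VC [14, 2]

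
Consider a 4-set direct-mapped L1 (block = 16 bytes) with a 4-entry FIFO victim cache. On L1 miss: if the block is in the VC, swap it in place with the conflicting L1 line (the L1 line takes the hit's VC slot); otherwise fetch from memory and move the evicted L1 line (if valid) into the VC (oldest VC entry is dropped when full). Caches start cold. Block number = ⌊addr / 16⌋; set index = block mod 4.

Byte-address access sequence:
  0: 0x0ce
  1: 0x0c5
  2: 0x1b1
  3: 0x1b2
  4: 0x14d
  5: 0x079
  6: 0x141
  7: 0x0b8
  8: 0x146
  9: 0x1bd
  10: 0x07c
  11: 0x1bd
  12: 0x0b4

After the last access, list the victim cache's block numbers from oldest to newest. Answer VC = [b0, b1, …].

VC = [12, 27, 7]

0: 0xce (blk 12, set 0) → MISS  vc=[]
1: 0xc5 (blk 12, set 0) → L1-HIT  vc=[]
2: 0x1b1 (blk 27, set 3) → MISS  vc=[]
3: 0x1b2 (blk 27, set 3) → L1-HIT  vc=[]
4: 0x14d (blk 20, set 0) → MISS  vc=[12]
5: 0x79 (blk 7, set 3) → MISS  vc=[12, 27]
6: 0x141 (blk 20, set 0) → L1-HIT  vc=[12, 27]
7: 0xb8 (blk 11, set 3) → MISS  vc=[12, 27, 7]
8: 0x146 (blk 20, set 0) → L1-HIT  vc=[12, 27, 7]
9: 0x1bd (blk 27, set 3) → VC-HIT  vc=[12, 11, 7]
10: 0x7c (blk 7, set 3) → VC-HIT  vc=[12, 11, 27]
11: 0x1bd (blk 27, set 3) → VC-HIT  vc=[12, 11, 7]
12: 0xb4 (blk 11, set 3) → VC-HIT  vc=[12, 27, 7]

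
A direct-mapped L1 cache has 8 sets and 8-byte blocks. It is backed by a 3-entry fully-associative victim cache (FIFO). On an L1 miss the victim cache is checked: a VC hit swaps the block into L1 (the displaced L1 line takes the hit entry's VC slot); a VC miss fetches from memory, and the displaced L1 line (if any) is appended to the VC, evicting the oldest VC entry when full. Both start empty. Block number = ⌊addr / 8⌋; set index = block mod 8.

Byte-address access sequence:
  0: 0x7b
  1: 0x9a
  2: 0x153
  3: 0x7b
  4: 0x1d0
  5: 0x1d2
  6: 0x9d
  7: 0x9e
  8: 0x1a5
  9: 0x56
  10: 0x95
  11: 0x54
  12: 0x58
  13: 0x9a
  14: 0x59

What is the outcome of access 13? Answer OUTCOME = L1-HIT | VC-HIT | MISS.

  [0] addr=0x7b blk=15 s=7: MISS | VC []
  [1] addr=0x9a blk=19 s=3: MISS | VC []
  [2] addr=0x153 blk=42 s=2: MISS | VC []
  [3] addr=0x7b blk=15 s=7: L1-HIT | VC []
  [4] addr=0x1d0 blk=58 s=2: MISS | VC [42]
  [5] addr=0x1d2 blk=58 s=2: L1-HIT | VC [42]
  [6] addr=0x9d blk=19 s=3: L1-HIT | VC [42]
  [7] addr=0x9e blk=19 s=3: L1-HIT | VC [42]
  [8] addr=0x1a5 blk=52 s=4: MISS | VC [42]
  [9] addr=0x56 blk=10 s=2: MISS | VC [42, 58]
  [10] addr=0x95 blk=18 s=2: MISS | VC [42, 58, 10]
  [11] addr=0x54 blk=10 s=2: VC-HIT | VC [42, 58, 18]
  [12] addr=0x58 blk=11 s=3: MISS | VC [58, 18, 19]
  [13] addr=0x9a blk=19 s=3: VC-HIT | VC [58, 18, 11]
  [14] addr=0x59 blk=11 s=3: VC-HIT | VC [58, 18, 19]

OUTCOME = VC-HIT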